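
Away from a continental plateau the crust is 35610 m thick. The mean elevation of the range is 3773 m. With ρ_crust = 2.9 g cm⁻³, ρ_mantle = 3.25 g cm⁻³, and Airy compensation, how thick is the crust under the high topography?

Root depth r = h ρ_c / (ρ_m − ρ_c) = 3773 m × 2.9 / 0.35 = 31260 m.
Total thickness = T + h + r = 35610 m + 3773 m + 31260 m = 70600 m.

70600 m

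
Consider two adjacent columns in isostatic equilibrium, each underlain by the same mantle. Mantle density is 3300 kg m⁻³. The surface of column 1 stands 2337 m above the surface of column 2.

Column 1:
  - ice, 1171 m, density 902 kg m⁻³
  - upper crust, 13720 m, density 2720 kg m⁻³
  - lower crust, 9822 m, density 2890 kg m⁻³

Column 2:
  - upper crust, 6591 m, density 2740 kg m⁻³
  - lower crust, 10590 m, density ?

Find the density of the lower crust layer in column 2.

2980 kg m⁻³

Take the compensation level at the base of the deeper column (depth z_c below the surface of column 1) and equate Σ ρ_i t_i down to z_c; mantle fills any gap and the z_c terms cancel.
Column 1: 1171×902 + 13720×2720 + 9822×2890 + (z_c − 24713)×3300
Column 2: 2337×0 + 6591×2740 + 10590×ρ + (z_c − 2337 − 17181)×3300
The z_c×3300 term appears on both sides and cancels. Collect the known terms of each column as K = Σ(ρt)_known − 3300 × (depth of known layers): K_1 = 66760222 − 3300×24713 = −14792678; K_2 = 18059340 − 3300×(2337 + 17181) = −46350060.
Balance: K_1 = K_2 + 10590×ρ, so ρ = (K_1 − K_2)/10590 = 31557400/10590 = 2980 kg m⁻³.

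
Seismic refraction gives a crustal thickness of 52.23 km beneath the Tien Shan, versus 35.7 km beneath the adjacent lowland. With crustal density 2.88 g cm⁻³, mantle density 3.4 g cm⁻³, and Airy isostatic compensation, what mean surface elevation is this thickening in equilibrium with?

Excess crust Δ = 52.23 km − 35.7 km = 16.53 km, split between elevation h and root r with h + r = Δ.
Airy balance ρ_c h = (ρ_m − ρ_c) r gives r = h ρ_c/(ρ_m − ρ_c), so h (1 + ρ_c/(ρ_m − ρ_c)) = Δ, i.e. h = Δ (ρ_m − ρ_c)/ρ_m.
h = 16.53 km × 0.52/3.4 = 2.53 km.

2.53 km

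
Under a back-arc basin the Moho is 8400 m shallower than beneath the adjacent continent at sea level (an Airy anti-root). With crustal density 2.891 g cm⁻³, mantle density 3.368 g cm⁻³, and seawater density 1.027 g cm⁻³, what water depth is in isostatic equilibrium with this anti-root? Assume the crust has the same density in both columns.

2150 m

Replacing a thickness d of crust by seawater at the top must be balanced by replacing crust with mantle at the base: d (ρ_c − ρ_w) = a (ρ_m − ρ_c).
d = a (ρ_m − ρ_c)/(ρ_c − ρ_w) = 8400 m × 0.477/1.864 = 2150 m.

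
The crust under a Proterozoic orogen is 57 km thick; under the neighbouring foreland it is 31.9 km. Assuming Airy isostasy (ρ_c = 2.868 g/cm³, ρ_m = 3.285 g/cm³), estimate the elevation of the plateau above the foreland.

Excess crust Δ = 57 km − 31.9 km = 25.1 km, split between elevation h and root r with h + r = Δ.
Airy balance ρ_c h = (ρ_m − ρ_c) r gives r = h ρ_c/(ρ_m − ρ_c), so h (1 + ρ_c/(ρ_m − ρ_c)) = Δ, i.e. h = Δ (ρ_m − ρ_c)/ρ_m.
h = 25.1 km × 0.417/3.285 = 3.19 km.

3.19 km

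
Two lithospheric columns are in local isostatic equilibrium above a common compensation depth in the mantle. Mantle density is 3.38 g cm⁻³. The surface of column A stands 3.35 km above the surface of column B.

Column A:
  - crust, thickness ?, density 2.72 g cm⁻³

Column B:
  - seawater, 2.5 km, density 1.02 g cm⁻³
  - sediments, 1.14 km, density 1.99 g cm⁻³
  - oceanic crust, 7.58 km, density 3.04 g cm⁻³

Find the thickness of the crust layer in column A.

32.4 km

Take the compensation level at the base of the deeper column (depth z_c below the surface of column A) and equate Σ ρ_i t_i down to z_c; mantle fills any gap and the z_c terms cancel.
Column A: x×2.72 + (z_c − 0 − x)×3.38
Column B: 3.35×0 + 2.5×1.02 + 1.14×1.99 + 7.58×3.04 + (z_c − 3.35 − 11.22)×3.38
The z_c×3.38 term appears on both sides and cancels. Collect the known terms of each column as K = Σ(ρt)_known − 3.38 × (depth of known layers): K_A = 0 − 3.38×0 = 0; K_B = 27.8618 − 3.38×(3.35 + 11.22) = −21.3848.
Balance: K_A − x×(3.38 − 2.72) = K_B, so x = (K_A − K_B)/(3.38 − 2.72) = 21.3848/0.66 = 32.4 km.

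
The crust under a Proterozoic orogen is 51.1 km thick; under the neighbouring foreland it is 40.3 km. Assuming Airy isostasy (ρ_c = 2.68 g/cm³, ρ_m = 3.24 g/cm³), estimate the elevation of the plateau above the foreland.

Excess crust Δ = 51.1 km − 40.3 km = 10.8 km, split between elevation h and root r with h + r = Δ.
Airy balance ρ_c h = (ρ_m − ρ_c) r gives r = h ρ_c/(ρ_m − ρ_c), so h (1 + ρ_c/(ρ_m − ρ_c)) = Δ, i.e. h = Δ (ρ_m − ρ_c)/ρ_m.
h = 10.8 km × 0.56/3.24 = 1.87 km.

1.87 km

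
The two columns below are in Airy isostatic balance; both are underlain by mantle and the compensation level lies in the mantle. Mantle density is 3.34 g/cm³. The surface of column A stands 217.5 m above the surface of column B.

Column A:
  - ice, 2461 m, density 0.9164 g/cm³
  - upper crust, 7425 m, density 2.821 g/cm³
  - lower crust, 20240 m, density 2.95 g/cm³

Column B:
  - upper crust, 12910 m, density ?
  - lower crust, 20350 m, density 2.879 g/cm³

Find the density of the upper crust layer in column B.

2.75 g/cm³

Take the compensation level at the base of the deeper column (depth z_c below the surface of column A) and equate Σ ρ_i t_i down to z_c; mantle fills any gap and the z_c terms cancel.
Column A: 2461×0.9164 + 7425×2.821 + 20240×2.95 + (z_c − 30126)×3.34
Column B: 217.5×0 + 12910×ρ + 20350×2.879 + (z_c − 217.5 − 33260)×3.34
The z_c×3.34 term appears on both sides and cancels. Collect the known terms of each column as K = Σ(ρt)_known − 3.34 × (depth of known layers): K_A = 82909.1854 − 3.34×30126 = −17711.6546; K_B = 58587.65 − 3.34×(217.5 + 33260) = −53227.2.
Balance: K_A = K_B + 12910×ρ, so ρ = (K_A − K_B)/12910 = 35515.5/12910 = 2.75 g/cm³.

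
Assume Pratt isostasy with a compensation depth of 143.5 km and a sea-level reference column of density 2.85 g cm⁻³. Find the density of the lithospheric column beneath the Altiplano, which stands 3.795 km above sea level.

2.78 g cm⁻³

Pratt balance: ρ_ref D = ρ (D + h).
ρ = ρ_ref D/(D + h) = 2.85 × 143.5 km/(143.5 km + 3.795 km) = 2.78 g cm⁻³.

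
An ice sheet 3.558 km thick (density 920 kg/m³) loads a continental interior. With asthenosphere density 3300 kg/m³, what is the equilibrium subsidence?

By Archimedes' principle applied to the lithosphere: the ice load ρ_ice t is balanced by mantle displaced below, ρ_m s.
s = t ρ_ice / ρ_m = 3.558 km × 920/3300 = 0.992 km.

0.992 km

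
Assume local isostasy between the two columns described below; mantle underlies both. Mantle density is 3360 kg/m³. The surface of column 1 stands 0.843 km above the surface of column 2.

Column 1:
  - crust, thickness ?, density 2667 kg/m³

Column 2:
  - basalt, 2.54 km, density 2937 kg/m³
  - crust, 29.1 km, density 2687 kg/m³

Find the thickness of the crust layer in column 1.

Take the compensation level at the base of the deeper column (depth z_c below the surface of column 1) and equate Σ ρ_i t_i down to z_c; mantle fills any gap and the z_c terms cancel.
Column 1: x×2667 + (z_c − 0 − x)×3360
Column 2: 0.843×0 + 2.54×2937 + 29.1×2687 + (z_c − 0.843 − 31.64)×3360
The z_c×3360 term appears on both sides and cancels. Collect the known terms of each column as K = Σ(ρt)_known − 3360 × (depth of known layers): K_1 = 0 − 3360×0 = 0; K_2 = 85651.68 − 3360×(0.843 + 31.64) = −23491.2.
Balance: K_1 − x×(3360 − 2667) = K_2, so x = (K_1 − K_2)/(3360 − 2667) = 23491.2/693 = 33.9 km.

33.9 km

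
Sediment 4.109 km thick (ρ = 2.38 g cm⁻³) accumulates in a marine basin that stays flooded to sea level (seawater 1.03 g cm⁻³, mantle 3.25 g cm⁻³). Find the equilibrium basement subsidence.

Submarine loading: the sediment displaces seawater, and the subsidence is in turn flooded, so s (ρ_m − ρ_w) = t (ρ_sed − ρ_w).
s = 4.109 km × (2.38 − 1.03) / (3.25 − 1.03) = 2.5 km.

2.5 km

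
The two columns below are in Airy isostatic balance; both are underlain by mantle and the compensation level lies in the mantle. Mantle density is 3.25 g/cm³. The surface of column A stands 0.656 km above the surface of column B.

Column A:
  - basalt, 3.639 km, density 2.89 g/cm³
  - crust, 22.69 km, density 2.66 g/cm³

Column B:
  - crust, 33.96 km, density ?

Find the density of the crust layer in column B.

Take the compensation level at the base of the deeper column (depth z_c below the surface of column A) and equate Σ ρ_i t_i down to z_c; mantle fills any gap and the z_c terms cancel.
Column A: 3.639×2.89 + 22.69×2.66 + (z_c − 26.329)×3.25
Column B: 0.656×0 + 33.96×ρ + (z_c − 0.656 − 33.96)×3.25
The z_c×3.25 term appears on both sides and cancels. Collect the known terms of each column as K = Σ(ρt)_known − 3.25 × (depth of known layers): K_A = 70.87211 − 3.25×26.329 = −14.69714; K_B = 0 − 3.25×(0.656 + 33.96) = −112.502.
Balance: K_A = K_B + 33.96×ρ, so ρ = (K_A − K_B)/33.96 = 97.8049/33.96 = 2.88 g/cm³.

2.88 g/cm³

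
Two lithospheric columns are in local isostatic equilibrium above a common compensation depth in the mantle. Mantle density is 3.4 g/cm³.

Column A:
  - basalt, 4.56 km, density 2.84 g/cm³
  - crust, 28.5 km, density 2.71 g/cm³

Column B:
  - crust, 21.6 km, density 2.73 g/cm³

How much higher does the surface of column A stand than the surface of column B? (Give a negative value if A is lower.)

2.28 km

For any compensation level in the mantle, the mantle terms cancel and isostasy reduces to e = (Σt_A − Σt_B) − (Σ(ρt)_A − Σ(ρt)_B) / ρ_m.
Σt_A = 33.06 km; Σt_B = 21.6 km; Σ(ρt)_A = 90.1854; Σ(ρt)_B = 58.968 (in km·g/cm³).
e = (33.06 − 21.6) − (90.1854 − 58.968) / 3.4 = 2.28 km.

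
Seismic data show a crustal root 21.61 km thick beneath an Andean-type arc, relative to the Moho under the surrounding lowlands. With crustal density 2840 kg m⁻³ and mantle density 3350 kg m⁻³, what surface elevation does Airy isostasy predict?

Isostatic balance requires: ρ_c h = (ρ_m − ρ_c) r.
h = r (ρ_m − ρ_c) / ρ_c = 21.61 km × (3350 − 2840) / 2840 = 3.88 km.

3.88 km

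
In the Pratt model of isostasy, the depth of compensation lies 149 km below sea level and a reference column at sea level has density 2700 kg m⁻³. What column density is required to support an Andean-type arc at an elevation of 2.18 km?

2660 kg m⁻³

Pratt balance: ρ_ref D = ρ (D + h).
ρ = ρ_ref D/(D + h) = 2700 × 149 km/(149 km + 2.18 km) = 2660 kg m⁻³.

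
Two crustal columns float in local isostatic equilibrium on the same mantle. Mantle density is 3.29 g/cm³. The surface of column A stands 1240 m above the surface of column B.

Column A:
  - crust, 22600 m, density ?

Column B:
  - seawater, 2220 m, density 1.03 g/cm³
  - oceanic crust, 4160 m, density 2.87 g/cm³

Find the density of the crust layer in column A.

2.81 g/cm³

Take the compensation level at the base of the deeper column (depth z_c below the surface of column A) and equate Σ ρ_i t_i down to z_c; mantle fills any gap and the z_c terms cancel.
Column A: 22600×ρ + (z_c − 22600)×3.29
Column B: 1240×0 + 2220×1.03 + 4160×2.87 + (z_c − 1240 − 6380)×3.29
The z_c×3.29 term appears on both sides and cancels. Collect the known terms of each column as K = Σ(ρt)_known − 3.29 × (depth of known layers): K_A = 0 − 3.29×22600 = −74354; K_B = 14225.8 − 3.29×(1240 + 6380) = −10844.
Balance: K_A + 22600×ρ = K_B, so ρ = (K_B − K_A)/22600 = 63510/22600 = 2.81 g/cm³.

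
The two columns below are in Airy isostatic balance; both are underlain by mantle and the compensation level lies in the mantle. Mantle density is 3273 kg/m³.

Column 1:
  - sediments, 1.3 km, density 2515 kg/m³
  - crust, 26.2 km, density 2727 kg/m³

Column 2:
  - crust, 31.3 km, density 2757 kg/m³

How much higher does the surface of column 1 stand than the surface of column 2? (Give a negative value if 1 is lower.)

For any compensation level in the mantle, the mantle terms cancel and isostasy reduces to e = (Σt_1 − Σt_2) − (Σ(ρt)_1 − Σ(ρt)_2) / ρ_m.
Σt_1 = 27.5 km; Σt_2 = 31.3 km; Σ(ρt)_1 = 74716.9; Σ(ρt)_2 = 86294.1 (in km·kg/m³).
e = (27.5 − 31.3) − (74716.9 − 86294.1) / 3273 = −0.263 km.

−0.263 km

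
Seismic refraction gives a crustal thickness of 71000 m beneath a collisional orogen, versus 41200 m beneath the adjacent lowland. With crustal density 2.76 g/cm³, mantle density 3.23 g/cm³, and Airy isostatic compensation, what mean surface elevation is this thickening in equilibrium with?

Excess crust Δ = 71000 m − 41200 m = 29800 m, split between elevation h and root r with h + r = Δ.
Airy balance ρ_c h = (ρ_m − ρ_c) r gives r = h ρ_c/(ρ_m − ρ_c), so h (1 + ρ_c/(ρ_m − ρ_c)) = Δ, i.e. h = Δ (ρ_m − ρ_c)/ρ_m.
h = 29800 m × 0.47/3.23 = 4340 m.

4340 m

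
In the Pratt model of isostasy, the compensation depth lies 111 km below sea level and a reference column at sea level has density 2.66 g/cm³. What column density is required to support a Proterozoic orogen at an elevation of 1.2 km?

Pratt balance: ρ_ref D = ρ (D + h).
ρ = ρ_ref D/(D + h) = 2.66 × 111 km/(111 km + 1.2 km) = 2.63 g/cm³.

2.63 g/cm³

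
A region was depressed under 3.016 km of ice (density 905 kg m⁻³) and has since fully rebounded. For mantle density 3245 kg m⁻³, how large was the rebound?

Removing the load lets mantle flow back in; uplift u satisfies ρ_ice t = ρ_m u.
u = t ρ_ice/ρ_m = 3.016 km × 905/3245 = 0.841 km.

0.841 km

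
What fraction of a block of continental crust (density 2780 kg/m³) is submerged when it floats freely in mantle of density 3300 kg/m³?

84.2%

Submerged fraction = ρ_obj/ρ_fluid = 2780/3300 = 84.2%.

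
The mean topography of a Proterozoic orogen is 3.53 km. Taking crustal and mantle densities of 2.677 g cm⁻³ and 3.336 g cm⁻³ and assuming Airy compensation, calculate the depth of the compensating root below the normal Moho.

Balancing pressure at the compensation depth: the weight of the topography is balanced by the buoyancy of the root, ρ_c h = (ρ_m − ρ_c) r.
r = h · ρ_c / (ρ_m − ρ_c) = 3.53 km × 2.677 / (3.336 − 2.677) = 14.3 km.

14.3 km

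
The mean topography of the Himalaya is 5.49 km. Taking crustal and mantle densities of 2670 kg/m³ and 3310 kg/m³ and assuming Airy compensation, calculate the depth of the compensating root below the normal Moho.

22.9 km

In Airy isostatic equilibrium: the weight of the topography is balanced by the buoyancy of the root, ρ_c h = (ρ_m − ρ_c) r.
r = h · ρ_c / (ρ_m − ρ_c) = 5.49 km × 2670 / (3310 − 2670) = 22.9 km.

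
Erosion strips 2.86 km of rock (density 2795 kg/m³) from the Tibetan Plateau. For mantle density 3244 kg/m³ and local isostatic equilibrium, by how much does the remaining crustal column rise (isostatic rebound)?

Unloading: uplift u = e ρ_c/ρ_m = 2.86 km × 2795/3244 = 2.46 km.

2.46 km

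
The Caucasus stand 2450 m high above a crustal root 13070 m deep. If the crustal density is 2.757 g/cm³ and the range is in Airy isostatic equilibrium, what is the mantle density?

Airy balance: ρ_c h = (ρ_m − ρ_c) r → ρ_m = ρ_c (1 + h/r).
ρ_m = 2.757 × (1 + 2450 m/13070 m) = 3.27 g/cm³.

3.27 g/cm³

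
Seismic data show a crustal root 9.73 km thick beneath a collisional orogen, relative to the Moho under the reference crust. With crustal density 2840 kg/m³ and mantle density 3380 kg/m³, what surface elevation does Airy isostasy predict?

Isostatic balance requires: ρ_c h = (ρ_m − ρ_c) r.
h = r (ρ_m − ρ_c) / ρ_c = 9.73 km × (3380 − 2840) / 2840 = 1.85 km.

1.85 km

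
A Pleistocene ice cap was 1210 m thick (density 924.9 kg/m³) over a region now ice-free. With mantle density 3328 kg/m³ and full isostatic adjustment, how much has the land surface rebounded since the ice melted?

336 m

Removing the load lets mantle flow back in; uplift u satisfies ρ_ice t = ρ_m u.
u = t ρ_ice/ρ_m = 1210 m × 924.9/3328 = 336 m.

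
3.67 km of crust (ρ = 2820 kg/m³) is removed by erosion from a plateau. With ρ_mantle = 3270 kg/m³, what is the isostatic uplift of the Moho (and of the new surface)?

Unloading: uplift u = e ρ_c/ρ_m = 3.67 km × 2820/3270 = 3.16 km.

3.16 km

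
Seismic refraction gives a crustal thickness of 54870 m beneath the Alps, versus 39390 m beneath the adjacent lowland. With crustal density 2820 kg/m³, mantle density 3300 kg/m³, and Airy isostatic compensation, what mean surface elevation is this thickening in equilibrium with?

2250 m

Excess crust Δ = 54870 m − 39390 m = 15480 m, split between elevation h and root r with h + r = Δ.
Airy balance ρ_c h = (ρ_m − ρ_c) r gives r = h ρ_c/(ρ_m − ρ_c), so h (1 + ρ_c/(ρ_m − ρ_c)) = Δ, i.e. h = Δ (ρ_m − ρ_c)/ρ_m.
h = 15480 m × 480/3300 = 2250 m.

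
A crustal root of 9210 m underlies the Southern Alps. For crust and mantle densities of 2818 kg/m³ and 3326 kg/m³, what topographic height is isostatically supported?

In Airy isostatic equilibrium: ρ_c h = (ρ_m − ρ_c) r.
h = r (ρ_m − ρ_c) / ρ_c = 9210 m × (3326 − 2818) / 2818 = 1660 m.

1660 m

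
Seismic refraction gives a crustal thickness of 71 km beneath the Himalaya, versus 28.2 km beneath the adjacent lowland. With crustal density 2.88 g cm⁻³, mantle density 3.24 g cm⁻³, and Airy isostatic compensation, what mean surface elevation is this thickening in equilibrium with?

Excess crust Δ = 71 km − 28.2 km = 42.8 km, split between elevation h and root r with h + r = Δ.
Airy balance ρ_c h = (ρ_m − ρ_c) r gives r = h ρ_c/(ρ_m − ρ_c), so h (1 + ρ_c/(ρ_m − ρ_c)) = Δ, i.e. h = Δ (ρ_m − ρ_c)/ρ_m.
h = 42.8 km × 0.36/3.24 = 4.76 km.

4.76 km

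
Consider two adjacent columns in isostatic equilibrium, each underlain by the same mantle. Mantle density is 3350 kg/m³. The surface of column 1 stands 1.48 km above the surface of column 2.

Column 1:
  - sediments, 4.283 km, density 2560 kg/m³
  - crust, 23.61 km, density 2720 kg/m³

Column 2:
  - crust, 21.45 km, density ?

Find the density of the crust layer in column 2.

Take the compensation level at the base of the deeper column (depth z_c below the surface of column 1) and equate Σ ρ_i t_i down to z_c; mantle fills any gap and the z_c terms cancel.
Column 1: 4.283×2560 + 23.61×2720 + (z_c − 27.893)×3350
Column 2: 1.48×0 + 21.45×ρ + (z_c − 1.48 − 21.45)×3350
The z_c×3350 term appears on both sides and cancels. Collect the known terms of each column as K = Σ(ρt)_known − 3350 × (depth of known layers): K_1 = 75183.68 − 3350×27.893 = −18257.87; K_2 = 0 − 3350×(1.48 + 21.45) = −76815.5.
Balance: K_1 = K_2 + 21.45×ρ, so ρ = (K_1 − K_2)/21.45 = 58557.6/21.45 = 2730 kg/m³.

2730 kg/m³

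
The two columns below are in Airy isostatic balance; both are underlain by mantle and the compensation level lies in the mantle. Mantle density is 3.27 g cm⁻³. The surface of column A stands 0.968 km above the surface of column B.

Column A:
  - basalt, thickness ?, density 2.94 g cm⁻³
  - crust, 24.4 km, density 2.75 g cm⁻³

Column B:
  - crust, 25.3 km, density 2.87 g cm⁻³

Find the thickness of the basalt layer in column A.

1.81 km

Take the compensation level at the base of the deeper column (depth z_c below the surface of column A) and equate Σ ρ_i t_i down to z_c; mantle fills any gap and the z_c terms cancel.
Column A: x×2.94 + 24.4×2.75 + (z_c − 24.4 − x)×3.27
Column B: 0.968×0 + 25.3×2.87 + (z_c − 0.968 − 25.3)×3.27
The z_c×3.27 term appears on both sides and cancels. Collect the known terms of each column as K = Σ(ρt)_known − 3.27 × (depth of known layers): K_A = 67.1 − 3.27×24.4 = −12.688; K_B = 72.611 − 3.27×(0.968 + 25.3) = −13.28536.
Balance: K_A − x×(3.27 − 2.94) = K_B, so x = (K_A − K_B)/(3.27 − 2.94) = 0.59736/0.33 = 1.81 km.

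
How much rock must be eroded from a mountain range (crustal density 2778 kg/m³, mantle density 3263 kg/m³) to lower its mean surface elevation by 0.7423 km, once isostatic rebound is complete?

Net drop Δ = e − u = e − e ρ_c/ρ_m = e (ρ_m − ρ_c)/ρ_m.
e = Δ ρ_m/(ρ_m − ρ_c) = 0.7423 km × 3263/485 = 4.99 km.

4.99 km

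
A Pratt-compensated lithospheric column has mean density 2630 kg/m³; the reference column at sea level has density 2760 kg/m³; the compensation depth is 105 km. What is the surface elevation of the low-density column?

ρ_ref D = ρ (D + h) → h = D (ρ_ref − ρ)/ρ.
h = 105 km × (2760 − 2630)/2630 = 5.19 km.

5.19 km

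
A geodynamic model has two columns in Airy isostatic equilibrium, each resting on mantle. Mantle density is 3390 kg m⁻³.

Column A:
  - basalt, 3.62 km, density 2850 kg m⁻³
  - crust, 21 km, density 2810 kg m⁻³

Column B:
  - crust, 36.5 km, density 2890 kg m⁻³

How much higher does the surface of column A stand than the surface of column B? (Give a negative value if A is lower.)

For any compensation level in the mantle, the mantle terms cancel and isostasy reduces to e = (Σt_A − Σt_B) − (Σ(ρt)_A − Σ(ρt)_B) / ρ_m.
Σt_A = 24.62 km; Σt_B = 36.5 km; Σ(ρt)_A = 69327; Σ(ρt)_B = 105485 (in km·kg m⁻³).
e = (24.62 − 36.5) − (69327 − 105485) / 3390 = −1.21 km.

−1.21 km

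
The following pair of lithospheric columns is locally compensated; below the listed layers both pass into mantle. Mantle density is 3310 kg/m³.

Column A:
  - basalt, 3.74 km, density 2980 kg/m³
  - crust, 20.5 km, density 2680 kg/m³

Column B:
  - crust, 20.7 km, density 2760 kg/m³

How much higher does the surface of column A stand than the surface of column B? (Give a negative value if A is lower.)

0.835 km

For any compensation level in the mantle, the mantle terms cancel and isostasy reduces to e = (Σt_A − Σt_B) − (Σ(ρt)_A − Σ(ρt)_B) / ρ_m.
Σt_A = 24.24 km; Σt_B = 20.7 km; Σ(ρt)_A = 66085.2; Σ(ρt)_B = 57132 (in km·kg/m³).
e = (24.24 − 20.7) − (66085.2 − 57132) / 3310 = 0.835 km.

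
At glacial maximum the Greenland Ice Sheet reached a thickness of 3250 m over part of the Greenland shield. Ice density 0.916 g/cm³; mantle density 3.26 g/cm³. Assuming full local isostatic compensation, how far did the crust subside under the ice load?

Balancing pressure at the compensation depth: the ice load ρ_ice t is balanced by mantle displaced below, ρ_m s.
s = t ρ_ice / ρ_m = 3250 m × 0.916/3.26 = 913 m.

913 m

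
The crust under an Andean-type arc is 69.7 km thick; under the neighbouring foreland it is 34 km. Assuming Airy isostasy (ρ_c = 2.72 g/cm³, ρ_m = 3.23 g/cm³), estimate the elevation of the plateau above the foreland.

Excess crust Δ = 69.7 km − 34 km = 35.7 km, split between elevation h and root r with h + r = Δ.
Airy balance ρ_c h = (ρ_m − ρ_c) r gives r = h ρ_c/(ρ_m − ρ_c), so h (1 + ρ_c/(ρ_m − ρ_c)) = Δ, i.e. h = Δ (ρ_m − ρ_c)/ρ_m.
h = 35.7 km × 0.51/3.23 = 5.64 km.

5.64 km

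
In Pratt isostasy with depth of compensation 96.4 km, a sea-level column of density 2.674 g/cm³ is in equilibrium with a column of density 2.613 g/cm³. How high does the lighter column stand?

ρ_ref D = ρ (D + h) → h = D (ρ_ref − ρ)/ρ.
h = 96.4 km × (2.674 − 2.613)/2.613 = 2.25 km.

2.25 km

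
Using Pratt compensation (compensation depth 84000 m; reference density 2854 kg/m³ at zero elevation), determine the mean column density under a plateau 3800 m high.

2730 kg/m³

Pratt balance: ρ_ref D = ρ (D + h).
ρ = ρ_ref D/(D + h) = 2854 × 84000 m/(84000 m + 3800 m) = 2730 kg/m³.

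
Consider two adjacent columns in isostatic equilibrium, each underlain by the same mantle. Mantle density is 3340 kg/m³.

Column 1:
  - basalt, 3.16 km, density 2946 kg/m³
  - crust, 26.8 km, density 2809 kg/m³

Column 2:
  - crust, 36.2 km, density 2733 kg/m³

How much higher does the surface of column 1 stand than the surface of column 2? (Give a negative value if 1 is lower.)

For any compensation level in the mantle, the mantle terms cancel and isostasy reduces to e = (Σt_1 − Σt_2) − (Σ(ρt)_1 − Σ(ρt)_2) / ρ_m.
Σt_1 = 29.96 km; Σt_2 = 36.2 km; Σ(ρt)_1 = 84590.56; Σ(ρt)_2 = 98934.6 (in km·kg/m³).
e = (29.96 − 36.2) − (84590.56 − 98934.6) / 3340 = −1.95 km.

−1.95 km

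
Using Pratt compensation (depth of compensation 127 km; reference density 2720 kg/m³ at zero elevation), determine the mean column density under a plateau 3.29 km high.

2650 kg/m³

Pratt balance: ρ_ref D = ρ (D + h).
ρ = ρ_ref D/(D + h) = 2720 × 127 km/(127 km + 3.29 km) = 2650 kg/m³.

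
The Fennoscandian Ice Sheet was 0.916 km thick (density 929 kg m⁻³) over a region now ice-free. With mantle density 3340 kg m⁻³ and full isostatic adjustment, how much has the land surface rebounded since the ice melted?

0.255 km

Removing the load lets mantle flow back in; uplift u satisfies ρ_ice t = ρ_m u.
u = t ρ_ice/ρ_m = 0.916 km × 929/3340 = 0.255 km.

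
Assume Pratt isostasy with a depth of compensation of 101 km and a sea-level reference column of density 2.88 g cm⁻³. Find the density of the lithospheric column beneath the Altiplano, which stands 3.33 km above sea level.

2.79 g cm⁻³

Pratt balance: ρ_ref D = ρ (D + h).
ρ = ρ_ref D/(D + h) = 2.88 × 101 km/(101 km + 3.33 km) = 2.79 g cm⁻³.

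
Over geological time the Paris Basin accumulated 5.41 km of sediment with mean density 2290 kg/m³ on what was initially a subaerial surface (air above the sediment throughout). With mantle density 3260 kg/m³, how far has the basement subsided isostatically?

Subaerial load: s = t ρ_sed / ρ_m = 5.41 km × 2290/3260 = 3.8 km.

3.8 km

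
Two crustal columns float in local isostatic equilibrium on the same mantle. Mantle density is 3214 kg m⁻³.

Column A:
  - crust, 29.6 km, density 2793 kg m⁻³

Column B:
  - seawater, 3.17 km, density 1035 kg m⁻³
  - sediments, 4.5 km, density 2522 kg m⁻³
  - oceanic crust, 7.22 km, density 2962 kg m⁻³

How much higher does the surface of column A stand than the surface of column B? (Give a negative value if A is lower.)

For any compensation level in the mantle, the mantle terms cancel and isostasy reduces to e = (Σt_A − Σt_B) − (Σ(ρt)_A − Σ(ρt)_B) / ρ_m.
Σt_A = 29.6 km; Σt_B = 14.89 km; Σ(ρt)_A = 82672.8; Σ(ρt)_B = 36015.59 (in km·kg m⁻³).
e = (29.6 − 14.89) − (82672.8 − 36015.59) / 3214 = 0.193 km.

0.193 km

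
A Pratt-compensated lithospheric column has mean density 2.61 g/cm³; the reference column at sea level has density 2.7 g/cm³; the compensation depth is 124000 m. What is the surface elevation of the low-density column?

ρ_ref D = ρ (D + h) → h = D (ρ_ref − ρ)/ρ.
h = 124000 m × (2.7 − 2.61)/2.61 = 4280 m.

4280 m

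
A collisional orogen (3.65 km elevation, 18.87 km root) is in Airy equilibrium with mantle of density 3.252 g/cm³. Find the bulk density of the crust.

ρ_c h = (ρ_m − ρ_c) r → ρ_c (h + r) = ρ_m r → ρ_c = ρ_m r / (h + r).
ρ_c = 3.252 × 18.87 km / (3.65 km + 18.87 km) = 2.72 g/cm³.

2.72 g/cm³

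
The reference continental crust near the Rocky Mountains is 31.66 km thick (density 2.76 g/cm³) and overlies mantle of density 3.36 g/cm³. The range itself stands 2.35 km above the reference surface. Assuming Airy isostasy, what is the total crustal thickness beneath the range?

44.8 km

Root depth r = h ρ_c / (ρ_m − ρ_c) = 2.35 km × 2.76 / 0.6 = 10.81 km.
Total thickness = T + h + r = 31.66 km + 2.35 km + 10.81 km = 44.8 km.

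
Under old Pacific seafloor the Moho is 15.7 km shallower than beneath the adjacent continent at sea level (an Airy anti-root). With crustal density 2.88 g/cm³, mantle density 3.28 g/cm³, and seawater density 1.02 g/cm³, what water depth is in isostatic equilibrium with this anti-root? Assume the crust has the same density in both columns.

Replacing a thickness d of crust by seawater at the top must be balanced by replacing crust with mantle at the base: d (ρ_c − ρ_w) = a (ρ_m − ρ_c).
d = a (ρ_m − ρ_c)/(ρ_c − ρ_w) = 15.7 km × 0.4/1.86 = 3.38 km.

3.38 km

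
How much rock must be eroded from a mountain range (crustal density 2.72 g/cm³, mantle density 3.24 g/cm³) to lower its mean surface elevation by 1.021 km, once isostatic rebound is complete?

6.36 km

Net drop Δ = e − u = e − e ρ_c/ρ_m = e (ρ_m − ρ_c)/ρ_m.
e = Δ ρ_m/(ρ_m − ρ_c) = 1.021 km × 3.24/0.52 = 6.36 km.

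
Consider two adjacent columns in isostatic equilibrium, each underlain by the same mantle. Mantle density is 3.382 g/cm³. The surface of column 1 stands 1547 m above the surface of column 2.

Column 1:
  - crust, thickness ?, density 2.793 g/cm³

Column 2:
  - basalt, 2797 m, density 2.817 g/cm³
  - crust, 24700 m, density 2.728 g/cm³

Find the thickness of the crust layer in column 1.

39000 m

Take the compensation level at the base of the deeper column (depth z_c below the surface of column 1) and equate Σ ρ_i t_i down to z_c; mantle fills any gap and the z_c terms cancel.
Column 1: x×2.793 + (z_c − 0 − x)×3.382
Column 2: 1547×0 + 2797×2.817 + 24700×2.728 + (z_c − 1547 − 27497)×3.382
The z_c×3.382 term appears on both sides and cancels. Collect the known terms of each column as K = Σ(ρt)_known − 3.382 × (depth of known layers): K_1 = 0 − 3.382×0 = 0; K_2 = 75260.749 − 3.382×(1547 + 27497) = −22966.059.
Balance: K_1 − x×(3.382 − 2.793) = K_2, so x = (K_1 − K_2)/(3.382 − 2.793) = 22966.1/0.589 = 39000 m.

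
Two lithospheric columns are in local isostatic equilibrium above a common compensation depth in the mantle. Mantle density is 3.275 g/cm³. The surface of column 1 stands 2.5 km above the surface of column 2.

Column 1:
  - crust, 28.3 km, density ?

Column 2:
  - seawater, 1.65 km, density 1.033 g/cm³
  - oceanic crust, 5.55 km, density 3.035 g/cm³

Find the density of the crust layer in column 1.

2.81 g/cm³

Take the compensation level at the base of the deeper column (depth z_c below the surface of column 1) and equate Σ ρ_i t_i down to z_c; mantle fills any gap and the z_c terms cancel.
Column 1: 28.3×ρ + (z_c − 28.3)×3.275
Column 2: 2.5×0 + 1.65×1.033 + 5.55×3.035 + (z_c − 2.5 − 7.2)×3.275
The z_c×3.275 term appears on both sides and cancels. Collect the known terms of each column as K = Σ(ρt)_known − 3.275 × (depth of known layers): K_1 = 0 − 3.275×28.3 = −92.6825; K_2 = 18.5487 − 3.275×(2.5 + 7.2) = −13.2188.
Balance: K_1 + 28.3×ρ = K_2, so ρ = (K_2 − K_1)/28.3 = 79.4637/28.3 = 2.81 g/cm³.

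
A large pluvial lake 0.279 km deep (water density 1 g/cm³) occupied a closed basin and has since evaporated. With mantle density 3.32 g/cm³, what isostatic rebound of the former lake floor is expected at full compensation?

0.084 km

u = d ρ_w/ρ_m = 0.279 km × 1/3.32 = 0.084 km.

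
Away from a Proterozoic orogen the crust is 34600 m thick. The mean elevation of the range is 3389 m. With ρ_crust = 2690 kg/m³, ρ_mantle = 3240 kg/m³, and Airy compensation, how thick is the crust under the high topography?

54600 m

Root depth r = h ρ_c / (ρ_m − ρ_c) = 3389 m × 2690 / 550 = 16580 m.
Total thickness = T + h + r = 34600 m + 3389 m + 16580 m = 54600 m.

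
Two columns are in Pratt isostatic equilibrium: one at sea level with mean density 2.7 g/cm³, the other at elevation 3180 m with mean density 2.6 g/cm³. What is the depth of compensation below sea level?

82700 m

ρ_ref D = ρ (D + h) → D (ρ_ref − ρ) = ρ h.
D = ρ h/(ρ_ref − ρ) = 2.6 × 3180 m/(2.7 − 2.6) = 82700 m.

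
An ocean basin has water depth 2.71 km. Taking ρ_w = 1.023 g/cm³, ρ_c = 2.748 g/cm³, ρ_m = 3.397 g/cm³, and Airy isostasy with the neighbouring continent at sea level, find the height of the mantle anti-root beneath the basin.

7.2 km

Balancing pressure at the compensation depth: replacing crust with seawater at the top is compensated by replacing crust with mantle at the base: d (ρ_c − ρ_w) = a (ρ_m − ρ_c).
a = d (ρ_c − ρ_w)/(ρ_m − ρ_c) = 2.71 km × 1.725/0.649 = 7.2 km.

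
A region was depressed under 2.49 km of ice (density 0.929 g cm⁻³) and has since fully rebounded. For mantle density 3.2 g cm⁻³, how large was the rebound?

Removing the load lets mantle flow back in; uplift u satisfies ρ_ice t = ρ_m u.
u = t ρ_ice/ρ_m = 2.49 km × 0.929/3.2 = 0.723 km.

0.723 km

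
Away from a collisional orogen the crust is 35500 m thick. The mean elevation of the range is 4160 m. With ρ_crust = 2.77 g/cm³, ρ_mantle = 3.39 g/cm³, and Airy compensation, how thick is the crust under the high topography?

Root depth r = h ρ_c / (ρ_m − ρ_c) = 4160 m × 2.77 / 0.62 = 18590 m.
Total thickness = T + h + r = 35500 m + 4160 m + 18590 m = 58200 m.

58200 m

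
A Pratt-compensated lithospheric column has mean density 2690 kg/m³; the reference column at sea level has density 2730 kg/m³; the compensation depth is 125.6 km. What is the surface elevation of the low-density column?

1.87 km

ρ_ref D = ρ (D + h) → h = D (ρ_ref − ρ)/ρ.
h = 125.6 km × (2730 − 2690)/2690 = 1.87 km.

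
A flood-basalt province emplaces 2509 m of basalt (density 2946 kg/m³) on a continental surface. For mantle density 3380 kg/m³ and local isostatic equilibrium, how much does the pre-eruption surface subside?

2190 m

Subaerial loading: s = t ρ_load / ρ_m.
s = 2509 m × 2946/3380 = 2190 m.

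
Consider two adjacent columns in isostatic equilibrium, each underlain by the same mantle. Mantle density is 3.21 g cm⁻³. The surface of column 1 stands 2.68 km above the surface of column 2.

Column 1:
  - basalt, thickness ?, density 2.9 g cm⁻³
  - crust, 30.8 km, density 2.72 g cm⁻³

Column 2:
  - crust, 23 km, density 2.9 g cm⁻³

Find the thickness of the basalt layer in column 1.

2.07 km

Take the compensation level at the base of the deeper column (depth z_c below the surface of column 1) and equate Σ ρ_i t_i down to z_c; mantle fills any gap and the z_c terms cancel.
Column 1: x×2.9 + 30.8×2.72 + (z_c − 30.8 − x)×3.21
Column 2: 2.68×0 + 23×2.9 + (z_c − 2.68 − 23)×3.21
The z_c×3.21 term appears on both sides and cancels. Collect the known terms of each column as K = Σ(ρt)_known − 3.21 × (depth of known layers): K_1 = 83.776 − 3.21×30.8 = −15.092; K_2 = 66.7 − 3.21×(2.68 + 23) = −15.7328.
Balance: K_1 − x×(3.21 − 2.9) = K_2, so x = (K_1 − K_2)/(3.21 − 2.9) = 0.6408/0.31 = 2.07 km.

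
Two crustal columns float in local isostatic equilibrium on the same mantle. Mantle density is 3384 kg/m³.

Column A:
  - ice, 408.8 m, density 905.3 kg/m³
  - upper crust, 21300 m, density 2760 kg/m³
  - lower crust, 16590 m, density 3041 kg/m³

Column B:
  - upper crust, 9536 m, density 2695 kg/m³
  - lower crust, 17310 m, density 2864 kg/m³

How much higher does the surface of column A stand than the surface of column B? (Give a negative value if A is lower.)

1310 m

For any compensation level in the mantle, the mantle terms cancel and isostasy reduces to e = (Σt_A − Σt_B) − (Σ(ρt)_A − Σ(ρt)_B) / ρ_m.
Σt_A = 38298.8 m; Σt_B = 26846 m; Σ(ρt)_A = 109608277; Σ(ρt)_B = 75275360 (in m·kg/m³).
e = (38298.8 − 26846) − (109608277 − 75275360) / 3384 = 1310 m.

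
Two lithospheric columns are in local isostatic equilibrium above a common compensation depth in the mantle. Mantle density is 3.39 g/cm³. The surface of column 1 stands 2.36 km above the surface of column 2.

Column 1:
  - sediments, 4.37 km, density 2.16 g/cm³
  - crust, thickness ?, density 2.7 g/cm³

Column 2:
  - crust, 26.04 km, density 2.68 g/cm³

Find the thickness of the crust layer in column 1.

30.6 km

Take the compensation level at the base of the deeper column (depth z_c below the surface of column 1) and equate Σ ρ_i t_i down to z_c; mantle fills any gap and the z_c terms cancel.
Column 1: 4.37×2.16 + x×2.7 + (z_c − 4.37 − x)×3.39
Column 2: 2.36×0 + 26.04×2.68 + (z_c − 2.36 − 26.04)×3.39
The z_c×3.39 term appears on both sides and cancels. Collect the known terms of each column as K = Σ(ρt)_known − 3.39 × (depth of known layers): K_1 = 9.4392 − 3.39×4.37 = −5.3751; K_2 = 69.7872 − 3.39×(2.36 + 26.04) = −26.4888.
Balance: K_1 − x×(3.39 − 2.7) = K_2, so x = (K_1 − K_2)/(3.39 − 2.7) = 21.1137/0.69 = 30.6 km.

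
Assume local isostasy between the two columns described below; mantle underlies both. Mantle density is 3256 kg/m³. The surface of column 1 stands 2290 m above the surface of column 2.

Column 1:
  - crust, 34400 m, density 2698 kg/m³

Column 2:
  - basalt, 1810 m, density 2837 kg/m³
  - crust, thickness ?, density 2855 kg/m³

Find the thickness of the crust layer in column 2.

Take the compensation level at the base of the deeper column (depth z_c below the surface of column 1) and equate Σ ρ_i t_i down to z_c; mantle fills any gap and the z_c terms cancel.
Column 1: 34400×2698 + (z_c − 34400)×3256
Column 2: 2290×0 + 1810×2837 + x×2855 + (z_c − 2290 − 1810 − x)×3256
The z_c×3256 term appears on both sides and cancels. Collect the known terms of each column as K = Σ(ρt)_known − 3256 × (depth of known layers): K_1 = 92811200 − 3256×34400 = −19195200; K_2 = 5134970 − 3256×(2290 + 1810) = −8214630.
Balance: K_1 = K_2 − x×(3256 − 2855), so x = (K_2 − K_1)/(3256 − 2855) = 10980600/401 = 27400 m.

27400 m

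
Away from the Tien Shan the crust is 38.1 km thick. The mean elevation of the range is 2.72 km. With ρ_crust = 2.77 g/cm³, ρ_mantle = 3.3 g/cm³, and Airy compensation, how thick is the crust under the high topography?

55 km

Root depth r = h ρ_c / (ρ_m − ρ_c) = 2.72 km × 2.77 / 0.53 = 14.22 km.
Total thickness = T + h + r = 38.1 km + 2.72 km + 14.22 km = 55 km.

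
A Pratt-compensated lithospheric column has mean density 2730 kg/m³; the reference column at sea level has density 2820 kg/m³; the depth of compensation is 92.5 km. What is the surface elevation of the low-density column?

3.05 km

ρ_ref D = ρ (D + h) → h = D (ρ_ref − ρ)/ρ.
h = 92.5 km × (2820 − 2730)/2730 = 3.05 km.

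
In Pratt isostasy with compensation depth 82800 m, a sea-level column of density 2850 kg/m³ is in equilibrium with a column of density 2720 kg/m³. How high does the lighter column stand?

3960 m

ρ_ref D = ρ (D + h) → h = D (ρ_ref − ρ)/ρ.
h = 82800 m × (2850 − 2720)/2720 = 3960 m.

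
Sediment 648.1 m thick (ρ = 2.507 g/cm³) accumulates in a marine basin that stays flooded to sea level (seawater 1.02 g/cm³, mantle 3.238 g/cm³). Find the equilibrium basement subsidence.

Submarine loading: the sediment displaces seawater, and the subsidence is in turn flooded, so s (ρ_m − ρ_w) = t (ρ_sed − ρ_w).
s = 648.1 m × (2.507 − 1.02) / (3.238 − 1.02) = 435 m.

435 m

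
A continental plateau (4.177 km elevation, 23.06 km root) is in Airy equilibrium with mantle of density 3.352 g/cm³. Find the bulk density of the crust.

2.84 g/cm³

ρ_c h = (ρ_m − ρ_c) r → ρ_c (h + r) = ρ_m r → ρ_c = ρ_m r / (h + r).
ρ_c = 3.352 × 23.06 km / (4.177 km + 23.06 km) = 2.84 g/cm³.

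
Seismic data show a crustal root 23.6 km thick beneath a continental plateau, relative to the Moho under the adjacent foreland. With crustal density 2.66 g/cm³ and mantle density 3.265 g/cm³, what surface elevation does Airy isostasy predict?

Isostatic balance requires: ρ_c h = (ρ_m − ρ_c) r.
h = r (ρ_m − ρ_c) / ρ_c = 23.6 km × (3.265 − 2.66) / 2.66 = 5.37 km.

5.37 km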